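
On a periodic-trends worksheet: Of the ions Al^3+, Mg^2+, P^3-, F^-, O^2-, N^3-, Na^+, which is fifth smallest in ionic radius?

O^2-

Tabulating Z and e⁻: Al^3+ has 10 e⁻ (Z=13), Mg^2+ has 10 e⁻ (Z=12), Na^+ has 10 e⁻ (Z=11), F^- has 10 e⁻ (Z=9), O^2- has 10 e⁻ (Z=8), N^3- has 10 e⁻ (Z=7), P^3- has 18 e⁻ (Z=15). Al^3+ < Mg^2+ (isoelectronic, higher Z=13 is smaller); Mg^2+ < Na^+ (isoelectronic, higher Z=12 is smaller); Na^+ < F^- (isoelectronic, higher Z=11 is smaller); F^- < O^2- (isoelectronic, higher Z=9 is smaller); O^2- < N^3- (both 10 e⁻, Z=8>7); N^3- < P^3- (same group, period 2 vs 3).
Full ascending order: Al^3+ < Mg^2+ < Na^+ < F^- < O^2- < N^3- < P^3-. Counting from the smallest, position 5 is O^2-.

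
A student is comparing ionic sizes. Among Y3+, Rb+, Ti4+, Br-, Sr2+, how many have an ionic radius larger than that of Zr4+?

4

Electron counts and nuclear charges: Ti4+ (Z=22, 18 e⁻), Zr4+ (Z=40, 36 e⁻), Y3+ (Z=39, 36 e⁻), Sr2+ (Z=38, 36 e⁻), Rb+ (Z=37, 36 e⁻), Br- (Z=35, 36 e⁻). Ti4+ < Zr4+ (same group, period 4 vs 5); Zr4+ < Y3+ (both 36 e⁻, Z=40>39); Y3+ < Sr2+ (both 36 e⁻, Z=39>38); Sr2+ < Rb+ (isoelectronic, higher Z=38 is smaller); Rb+ < Br- (both 36 e⁻, Z=37>35).
Relative to Zr4+, the ions that are larger are Y3+, Sr2+, Rb+, Br-. So 4 are larger.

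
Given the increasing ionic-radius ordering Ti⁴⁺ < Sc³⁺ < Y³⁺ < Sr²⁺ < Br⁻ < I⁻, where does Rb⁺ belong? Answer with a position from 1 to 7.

Work out protons and electrons: Ti⁴⁺ (Z=22, 18 e⁻), Sc³⁺ (Z=21, 18 e⁻), Y³⁺ (Z=39, 36 e⁻), Sr²⁺ (Z=38, 36 e⁻), Rb⁺ (Z=37, 36 e⁻), Br⁻ (Z=35, 36 e⁻), I⁻ (Z=53, 54 e⁻). Ti⁴⁺ < Sc³⁺ (both 18 e⁻, Z=22>21); Sc³⁺ < Y³⁺ (same group, 1 shell fewer); Y³⁺ < Sr²⁺ (both 36 e⁻, Z=39>38); Sr²⁺ < Rb⁺ (isoelectronic, higher Z=38 is smaller); Rb⁺ < Br⁻ (isoelectronic, higher Z=37 is smaller); Br⁻ < I⁻ (same group, 1 shell fewer).
Merged order: Ti⁴⁺ < Sc³⁺ < Y³⁺ < Sr²⁺ < Rb⁺ < Br⁻ < I⁻ — Rb⁺ is number 5.

5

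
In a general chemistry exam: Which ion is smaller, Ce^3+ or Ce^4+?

Ce^4+

Same element, different charge: the more highly charged cation has fewer electrons and a greater effective nuclear charge per electron, making Ce^4+ the smallest.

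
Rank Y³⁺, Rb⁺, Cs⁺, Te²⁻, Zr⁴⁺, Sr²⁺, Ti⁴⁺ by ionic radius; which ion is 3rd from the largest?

Electron counts and nuclear charges: Ti⁴⁺: 18 e⁻, Z=22, Zr⁴⁺: 36 e⁻, Z=40, Y³⁺: 36 e⁻, Z=39, Sr²⁺: 36 e⁻, Z=38, Rb⁺: 36 e⁻, Z=37, Cs⁺: 54 e⁻, Z=55, Te²⁻: 54 e⁻, Z=52. Ti⁴⁺ < Zr⁴⁺ (same group, period 4 vs 5); Zr⁴⁺ < Y³⁺ (both 36 e⁻, Z=40>39); Y³⁺ < Sr²⁺ (both 36 e⁻, Z=39>38); Sr²⁺ < Rb⁺ (both 36 e⁻, Z=38>37); Rb⁺ < Cs⁺ (same group, period 5 vs 6); Cs⁺ < Te²⁻ (both 54 e⁻, Z=55>52).
Full ascending order: Ti⁴⁺ < Zr⁴⁺ < Y³⁺ < Sr²⁺ < Rb⁺ < Cs⁺ < Te²⁻. Counting from the largest, position 3 is Rb⁺.

Rb⁺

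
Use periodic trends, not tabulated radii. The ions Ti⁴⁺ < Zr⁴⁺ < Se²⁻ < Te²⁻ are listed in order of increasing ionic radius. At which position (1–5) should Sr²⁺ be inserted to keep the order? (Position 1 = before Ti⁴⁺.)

Ti⁴⁺ has 18 e⁻ (Z=22), Zr⁴⁺ has 36 e⁻ (Z=40), Sr²⁺ has 36 e⁻ (Z=38), Se²⁻ has 36 e⁻ (Z=34), Te²⁻ has 54 e⁻ (Z=52). Ti⁴⁺ < Zr⁴⁺ (same group, 1 shell fewer); Zr⁴⁺ < Sr²⁺ (both 36 e⁻, Z=40>38); Sr²⁺ < Se²⁻ (both 36 e⁻, Z=38>34); Se²⁻ < Te²⁻ (same group, 1 shell fewer).
The complete sequence is Ti⁴⁺ < Zr⁴⁺ < Sr²⁺ < Se²⁻ < Te²⁻. Sr²⁺ sits at position 3.

3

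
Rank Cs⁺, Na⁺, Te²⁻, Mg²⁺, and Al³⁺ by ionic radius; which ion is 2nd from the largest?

Cs⁺

Work out protons and electrons: Al³⁺: 10 e⁻, Z=13, Mg²⁺: 10 e⁻, Z=12, Na⁺: 10 e⁻, Z=11, Cs⁺: 54 e⁻, Z=55, Te²⁻: 54 e⁻, Z=52. Al³⁺ < Mg²⁺ (both 10 e⁻, Z=13>12); Mg²⁺ < Na⁺ (isoelectronic, higher Z=12 is smaller); Na⁺ < Cs⁺ (same group, 3 shells fewer); Cs⁺ < Te²⁻ (isoelectronic, higher Z=55 is smaller).
So the order is Al³⁺ < Mg²⁺ < Na⁺ < Cs⁺ < Te²⁻; the 2nd-largest ion is Cs⁺.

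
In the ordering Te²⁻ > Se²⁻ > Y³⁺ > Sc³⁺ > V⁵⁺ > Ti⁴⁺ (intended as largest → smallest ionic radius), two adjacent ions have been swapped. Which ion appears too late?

The pair V⁵⁺, Ti⁴⁺ is the wrong way round — they are isoelectronic (18 e⁻) and V has more protons than Ti (23 vs 22), making V⁵⁺ smaller. All other adjacent pairs agree with periodic trends, so Ti⁴⁺ is the misplaced ion.

Ti⁴⁺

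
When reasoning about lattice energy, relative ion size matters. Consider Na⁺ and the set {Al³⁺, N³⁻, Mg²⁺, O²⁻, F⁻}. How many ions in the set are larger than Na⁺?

3

These species are isoelectronic with 10 electrons. The only difference is the number of protons: Al³⁺ (Z=13), Mg²⁺ (Z=12), Na⁺ (Z=11), F⁻ (Z=9), O²⁻ (Z=8), N³⁻ (Z=7). The strongest nuclear pull (Al³⁺) gives the smallest ion.
Ordering all of them (including Na⁺) by radius gives Al³⁺ < Mg²⁺ < Na⁺ < F⁻ < O²⁻ < N³⁻. So 3 are larger.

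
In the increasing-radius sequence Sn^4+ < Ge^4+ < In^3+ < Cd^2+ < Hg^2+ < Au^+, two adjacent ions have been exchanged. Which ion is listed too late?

Ge^4+

The pair Sn^4+, Ge^4+ is the wrong way round — Ge^4+ and Sn^4+ are in one column with the same charge; the lighter period-4 ion has one fewer shell and is smaller. All other adjacent pairs agree with periodic trends, so Ge^4+ is the misplaced ion.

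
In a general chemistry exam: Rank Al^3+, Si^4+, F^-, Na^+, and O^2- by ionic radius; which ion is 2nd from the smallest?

Al^3+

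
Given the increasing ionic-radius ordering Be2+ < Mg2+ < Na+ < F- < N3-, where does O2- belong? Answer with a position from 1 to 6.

5

Tabulating Z and e⁻: Be2+: 2 e⁻, Z=4, Mg2+: 10 e⁻, Z=12, Na+: 10 e⁻, Z=11, F-: 10 e⁻, Z=9, O2-: 10 e⁻, Z=8, N3-: 10 e⁻, Z=7. Be2+ < Mg2+ (same group, period 2 vs 3); Mg2+ < Na+ (both 10 e⁻, Z=12>11); Na+ < F- (isoelectronic, higher Z=11 is smaller); F- < O2- (isoelectronic, higher Z=9 is smaller); O2- < N3- (isoelectronic, higher Z=8 is smaller).
Putting O2- in gives Be2+ < Mg2+ < Na+ < F- < O2- < N3-; it lands at slot 5.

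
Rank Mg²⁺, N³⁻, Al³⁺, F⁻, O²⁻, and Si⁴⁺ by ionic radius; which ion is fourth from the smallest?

All of these have 10 electrons (isoelectronic). With the same electron cloud, the ion with the most protons pulls it in tightest. Nuclear charges: Si⁴⁺ (Z=14), Al³⁺ (Z=13), Mg²⁺ (Z=12), F⁻ (Z=9), O²⁻ (Z=8), N³⁻ (Z=7). Highest Z is smallest.
That gives Si⁴⁺ < Al³⁺ < Mg²⁺ < F⁻ < O²⁻ < N³⁻. From the smallest end, number 4 is F⁻.

F⁻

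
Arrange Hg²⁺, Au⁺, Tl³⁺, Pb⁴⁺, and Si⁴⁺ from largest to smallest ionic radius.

Au⁺ > Hg²⁺ > Tl³⁺ > Pb⁴⁺ > Si⁴⁺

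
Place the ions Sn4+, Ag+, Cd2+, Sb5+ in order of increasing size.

Sb5+ < Sn4+ < Cd2+ < Ag+

Each ion has 46 electrons. The ranking follows nuclear charge in reverse — greater Z gives a smaller radius. Sb5+ (Z=51), Sn4+ (Z=50), Cd2+ (Z=48), Ag+ (Z=47).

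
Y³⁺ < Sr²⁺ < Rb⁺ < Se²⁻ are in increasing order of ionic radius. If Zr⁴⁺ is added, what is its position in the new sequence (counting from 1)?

1

These species are isoelectronic with 36 electrons. The only difference is the number of protons: Zr⁴⁺ (Z=40), Y³⁺ (Z=39), Sr²⁺ (Z=38), Rb⁺ (Z=37), Se²⁻ (Z=34). The strongest nuclear pull (Zr⁴⁺) gives the smallest ion.
The complete sequence is Zr⁴⁺ < Y³⁺ < Sr²⁺ < Rb⁺ < Se²⁻. Zr⁴⁺ sits at position 1.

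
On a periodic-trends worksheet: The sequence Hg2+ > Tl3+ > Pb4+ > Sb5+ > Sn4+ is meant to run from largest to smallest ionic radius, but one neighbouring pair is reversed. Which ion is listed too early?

Sb5+

Scanning neighbour by neighbour, only Sb5+/Sn4+ violates a trend: they are isoelectronic (46 e⁻) and Sb has more protons than Sn (51 vs 50), making Sb5+ smaller. That makes Sb5+ the one sitting a position early relative to where it belongs.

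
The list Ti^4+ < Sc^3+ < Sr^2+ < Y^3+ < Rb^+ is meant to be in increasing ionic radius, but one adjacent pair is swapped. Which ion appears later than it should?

Y^3+

Scanning neighbour by neighbour, only Sr^2+/Y^3+ violates a trend: both have 36 electrons but Z(Y)=39 > Z(Sr)=38, so Y^3+ should be the smaller of the two. That makes Y^3+ the one sitting a position late relative to where it belongs.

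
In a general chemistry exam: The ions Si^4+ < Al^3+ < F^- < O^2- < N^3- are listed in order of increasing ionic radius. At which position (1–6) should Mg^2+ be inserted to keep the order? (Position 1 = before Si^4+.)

Each ion has 10 electrons. The ranking follows nuclear charge in reverse — greater Z gives a smaller radius. Si^4+ (Z=14), Al^3+ (Z=13), Mg^2+ (Z=12), F^- (Z=9), O^2- (Z=8), N^3- (Z=7).
With Mg^2+ included the full order is Si^4+ < Al^3+ < Mg^2+ < F^- < O^2- < N^3-, so it takes position 3.

3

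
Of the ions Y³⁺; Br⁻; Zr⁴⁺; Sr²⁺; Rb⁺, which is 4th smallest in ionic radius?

Each ion has 36 electrons. The ranking follows nuclear charge in reverse — greater Z gives a smaller radius. Zr⁴⁺ (Z=40), Y³⁺ (Z=39), Sr²⁺ (Z=38), Rb⁺ (Z=37), Br⁻ (Z=35).
So the order is Zr⁴⁺ < Y³⁺ < Sr²⁺ < Rb⁺ < Br⁻; the 4th-smallest ion is Rb⁺.

Rb⁺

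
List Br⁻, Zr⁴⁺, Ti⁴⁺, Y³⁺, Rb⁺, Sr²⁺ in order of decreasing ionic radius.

Br⁻ > Rb⁺ > Sr²⁺ > Y³⁺ > Zr⁴⁺ > Ti⁴⁺

Ti⁴⁺ (Z=22, 18 e⁻), Zr⁴⁺ (Z=40, 36 e⁻), Y³⁺ (Z=39, 36 e⁻), Sr²⁺ (Z=38, 36 e⁻), Rb⁺ (Z=37, 36 e⁻), Br⁻ (Z=35, 36 e⁻). Ti⁴⁺ < Zr⁴⁺ (same group, period 4 vs 5); Zr⁴⁺ < Y³⁺ (both 36 e⁻, Z=40>39); Y³⁺ < Sr²⁺ (both 36 e⁻, Z=39>38); Sr²⁺ < Rb⁺ (both 36 e⁻, Z=38>37); Rb⁺ < Br⁻ (isoelectronic, higher Z=37 is smaller).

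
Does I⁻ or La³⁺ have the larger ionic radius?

I⁻

These species are isoelectronic with 54 electrons. The only difference is the number of protons: La³⁺ (Z=57), I⁻ (Z=53). The strongest nuclear pull (La³⁺) gives the smallest ion.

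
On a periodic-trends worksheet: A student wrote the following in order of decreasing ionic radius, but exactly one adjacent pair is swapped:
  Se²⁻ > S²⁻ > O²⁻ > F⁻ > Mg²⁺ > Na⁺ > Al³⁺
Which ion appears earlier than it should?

Mg²⁺

Compare adjacent ions: both have 10 electrons but Z(Mg)=12 > Z(Na)=11, so Mg²⁺ should be the smaller of the two — yet in this decreasing list Mg²⁺ sits before Na⁺. Nothing else is reversed, so Mg²⁺ should move one place to the right.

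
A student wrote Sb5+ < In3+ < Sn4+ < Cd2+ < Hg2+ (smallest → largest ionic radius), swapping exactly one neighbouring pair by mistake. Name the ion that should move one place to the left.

The pair In3+, Sn4+ is the wrong way round — Sn4+ and In3+ share 46 electrons; the higher nuclear charge on Sn (Z=50) contracts it more, so Sn4+ < In3+. All other adjacent pairs agree with periodic trends, so Sn4+ is the misplaced ion.

Sn4+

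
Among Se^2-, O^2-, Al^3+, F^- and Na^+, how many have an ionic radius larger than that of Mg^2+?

4

Al^3+ has 10 e⁻ (Z=13), Mg^2+ has 10 e⁻ (Z=12), Na^+ has 10 e⁻ (Z=11), F^- has 10 e⁻ (Z=9), O^2- has 10 e⁻ (Z=8), Se^2- has 36 e⁻ (Z=34). Al^3+ < Mg^2+ (isoelectronic, higher Z=13 is smaller); Mg^2+ < Na^+ (both 10 e⁻, Z=12>11); Na^+ < F^- (both 10 e⁻, Z=11>9); F^- < O^2- (isoelectronic, higher Z=9 is smaller); O^2- < Se^2- (same group, period 2 vs 4).
Relative to Mg^2+, the ions that are larger are Na^+, F^-, O^2-, Se^2-. Count: 4.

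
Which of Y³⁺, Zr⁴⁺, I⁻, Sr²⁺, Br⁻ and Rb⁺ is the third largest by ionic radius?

First list Z and electron count for each: Zr⁴⁺ (Z=40, 36 e⁻), Y³⁺ (Z=39, 36 e⁻), Sr²⁺ (Z=38, 36 e⁻), Rb⁺ (Z=37, 36 e⁻), Br⁻ (Z=35, 36 e⁻), I⁻ (Z=53, 54 e⁻). Zr⁴⁺ < Y³⁺ (both 36 e⁻, Z=40>39); Y³⁺ < Sr²⁺ (both 36 e⁻, Z=39>38); Sr²⁺ < Rb⁺ (both 36 e⁻, Z=38>37); Rb⁺ < Br⁻ (both 36 e⁻, Z=37>35); Br⁻ < I⁻ (same group, 1 shell fewer).
Ordering: Zr⁴⁺ < Y³⁺ < Sr²⁺ < Rb⁺ < Br⁻ < I⁻. The third largest is Rb⁺.

Rb⁺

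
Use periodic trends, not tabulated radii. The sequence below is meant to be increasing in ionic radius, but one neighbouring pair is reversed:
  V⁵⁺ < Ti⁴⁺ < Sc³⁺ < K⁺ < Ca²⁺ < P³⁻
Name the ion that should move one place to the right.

Check each adjacent pair. K⁺ and Ca²⁺ are reversed: they are isoelectronic (18 e⁻) and Ca has more protons than K (20 vs 19), making Ca²⁺ smaller. No other neighbouring pair contradicts the periodic trends, so K⁺ is the ion listed too early.

K⁺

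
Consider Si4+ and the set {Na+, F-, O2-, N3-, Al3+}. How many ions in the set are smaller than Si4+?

All of these have 10 electrons (isoelectronic). With the same electron cloud, the ion with the most protons pulls it in tightest. Nuclear charges: Si4+ (Z=14), Al3+ (Z=13), Na+ (Z=11), F- (Z=9), O2- (Z=8), N3- (Z=7). Highest Z is smallest.
Ordering all of them (including Si4+) by radius gives Si4+ < Al3+ < Na+ < F- < O2- < N3-. Count: 0.

0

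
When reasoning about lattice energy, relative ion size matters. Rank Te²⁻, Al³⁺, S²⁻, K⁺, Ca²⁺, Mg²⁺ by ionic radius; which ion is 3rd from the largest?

K⁺

First list Z and electron count for each: Al³⁺ (Z=13, 10 e⁻), Mg²⁺ (Z=12, 10 e⁻), Ca²⁺ (Z=20, 18 e⁻), K⁺ (Z=19, 18 e⁻), S²⁻ (Z=16, 18 e⁻), Te²⁻ (Z=52, 54 e⁻). Al³⁺ < Mg²⁺ (both 10 e⁻, Z=13>12); Mg²⁺ < Ca²⁺ (same group, period 3 vs 4); Ca²⁺ < K⁺ (isoelectronic, higher Z=20 is smaller); K⁺ < S²⁻ (both 18 e⁻, Z=19>16); S²⁻ < Te²⁻ (same group, 2 shells fewer).
Ordering: Al³⁺ < Mg²⁺ < Ca²⁺ < K⁺ < S²⁻ < Te²⁻. The 3rd largest is K⁺.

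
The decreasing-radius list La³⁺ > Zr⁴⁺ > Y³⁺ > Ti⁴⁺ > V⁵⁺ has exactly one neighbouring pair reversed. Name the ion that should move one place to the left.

Scanning neighbour by neighbour, only Zr⁴⁺/Y³⁺ violates a trend: both have 36 electrons but Z(Zr)=40 > Z(Y)=39, so Zr⁴⁺ should be the smaller of the two. That makes Y³⁺ the one sitting a position late relative to where it belongs.

Y³⁺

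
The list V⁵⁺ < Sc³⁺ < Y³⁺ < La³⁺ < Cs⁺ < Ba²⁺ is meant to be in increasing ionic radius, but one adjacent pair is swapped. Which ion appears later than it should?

Ba²⁺

Check each adjacent pair. Cs⁺ and Ba²⁺ are reversed: they are isoelectronic (54 e⁻) and Ba has more protons than Cs (56 vs 55), making Ba²⁺ smaller. No other neighbouring pair contradicts the periodic trends, so Ba²⁺ is the ion listed too late.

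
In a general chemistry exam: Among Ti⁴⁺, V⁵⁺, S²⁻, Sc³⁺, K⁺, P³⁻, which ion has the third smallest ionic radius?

Sc³⁺

These species are isoelectronic with 18 electrons. The only difference is the number of protons: V⁵⁺ (Z=23), Ti⁴⁺ (Z=22), Sc³⁺ (Z=21), K⁺ (Z=19), S²⁻ (Z=16), P³⁻ (Z=15). The strongest nuclear pull (V⁵⁺) gives the smallest ion.
So the order is V⁵⁺ < Ti⁴⁺ < Sc³⁺ < K⁺ < S²⁻ < P³⁻; the 3rd-smallest ion is Sc³⁺.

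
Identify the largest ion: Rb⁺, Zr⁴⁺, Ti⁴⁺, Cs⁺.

Cs⁺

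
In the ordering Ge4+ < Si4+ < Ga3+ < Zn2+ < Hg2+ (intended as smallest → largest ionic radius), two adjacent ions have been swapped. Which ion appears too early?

Compare adjacent ions: both in group 14 with the same charge; Si4+ (period 3) has the smaller radius — yet in this increasing list Ge4+ sits before Si4+. Nothing else is reversed, so Ge4+ should move one place to the right.

Ge4+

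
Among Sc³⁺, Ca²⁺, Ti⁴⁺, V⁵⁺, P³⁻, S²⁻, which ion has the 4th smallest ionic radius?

Ca²⁺

These species are isoelectronic with 18 electrons. The only difference is the number of protons: V⁵⁺ (Z=23), Ti⁴⁺ (Z=22), Sc³⁺ (Z=21), Ca²⁺ (Z=20), S²⁻ (Z=16), P³⁻ (Z=15). The strongest nuclear pull (V⁵⁺) gives the smallest ion.
That gives V⁵⁺ < Ti⁴⁺ < Sc³⁺ < Ca²⁺ < S²⁻ < P³⁻. From the smallest end, number 4 is Ca²⁺.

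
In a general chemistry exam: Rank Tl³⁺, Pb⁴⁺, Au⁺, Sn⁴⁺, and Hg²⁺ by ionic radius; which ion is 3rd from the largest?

Tl³⁺

Electron counts and nuclear charges: Sn⁴⁺: 46 e⁻, Z=50, Pb⁴⁺: 78 e⁻, Z=82, Tl³⁺: 78 e⁻, Z=81, Hg²⁺: 78 e⁻, Z=80, Au⁺: 78 e⁻, Z=79. Sn⁴⁺ < Pb⁴⁺ (same group, period 5 vs 6); Pb⁴⁺ < Tl³⁺ (both 78 e⁻, Z=82>81); Tl³⁺ < Hg²⁺ (isoelectronic, higher Z=81 is smaller); Hg²⁺ < Au⁺ (both 78 e⁻, Z=80>79).
Full ascending order: Sn⁴⁺ < Pb⁴⁺ < Tl³⁺ < Hg²⁺ < Au⁺. Counting from the largest, position 3 is Tl³⁺.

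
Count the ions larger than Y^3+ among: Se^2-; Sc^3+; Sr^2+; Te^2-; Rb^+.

First list Z and electron count for each: Sc^3+ (Z=21, 18 e⁻), Y^3+ (Z=39, 36 e⁻), Sr^2+ (Z=38, 36 e⁻), Rb^+ (Z=37, 36 e⁻), Se^2- (Z=34, 36 e⁻), Te^2- (Z=52, 54 e⁻). Sc^3+ < Y^3+ (same group, period 4 vs 5); Y^3+ < Sr^2+ (isoelectronic, higher Z=39 is smaller); Sr^2+ < Rb^+ (isoelectronic, higher Z=38 is smaller); Rb^+ < Se^2- (isoelectronic, higher Z=37 is smaller); Se^2- < Te^2- (same group, 1 shell fewer).
Placing each against Y^3+: smaller — Sc^3+; larger — Sr^2+, Rb^+, Se^2-, Te^2-. That's 4.

4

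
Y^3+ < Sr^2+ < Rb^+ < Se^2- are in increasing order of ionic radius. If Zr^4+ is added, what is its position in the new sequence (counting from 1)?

1

Isoelectronic series (36 e⁻ each). Size is set by nuclear charge: more protons means a smaller ion. Zr^4+ (Z=40), Y^3+ (Z=39), Sr^2+ (Z=38), Rb^+ (Z=37), Se^2- (Z=34).
The complete sequence is Zr^4+ < Y^3+ < Sr^2+ < Rb^+ < Se^2-. Zr^4+ sits at position 1.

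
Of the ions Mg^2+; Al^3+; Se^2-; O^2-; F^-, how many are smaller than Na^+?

2

Al^3+ has 10 e⁻ (Z=13), Mg^2+ has 10 e⁻ (Z=12), Na^+ has 10 e⁻ (Z=11), F^- has 10 e⁻ (Z=9), O^2- has 10 e⁻ (Z=8), Se^2- has 36 e⁻ (Z=34). Al^3+ < Mg^2+ (isoelectronic, higher Z=13 is smaller); Mg^2+ < Na^+ (both 10 e⁻, Z=12>11); Na^+ < F^- (isoelectronic, higher Z=11 is smaller); F^- < O^2- (isoelectronic, higher Z=9 is smaller); O^2- < Se^2- (same group, period 2 vs 4).
Relative to Na^+, the ions that are smaller are Al^3+, Mg^2+. Count: 2.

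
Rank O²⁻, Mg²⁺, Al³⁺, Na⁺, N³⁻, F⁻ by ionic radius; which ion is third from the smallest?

Na⁺

All of these have 10 electrons (isoelectronic). With the same electron cloud, the ion with the most protons pulls it in tightest. Nuclear charges: Al³⁺ (Z=13), Mg²⁺ (Z=12), Na⁺ (Z=11), F⁻ (Z=9), O²⁻ (Z=8), N³⁻ (Z=7). Highest Z is smallest.
Full ascending order: Al³⁺ < Mg²⁺ < Na⁺ < F⁻ < O²⁻ < N³⁻. Counting from the smallest, position 3 is Na⁺.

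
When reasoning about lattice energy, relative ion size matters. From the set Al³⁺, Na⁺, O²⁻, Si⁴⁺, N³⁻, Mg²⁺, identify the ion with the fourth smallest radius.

Na⁺

Isoelectronic series (10 e⁻ each). Size is set by nuclear charge: more protons means a smaller ion. Si⁴⁺ (Z=14), Al³⁺ (Z=13), Mg²⁺ (Z=12), Na⁺ (Z=11), O²⁻ (Z=8), N³⁻ (Z=7).
So the order is Si⁴⁺ < Al³⁺ < Mg²⁺ < Na⁺ < O²⁻ < N³⁻; the 4th-smallest ion is Na⁺.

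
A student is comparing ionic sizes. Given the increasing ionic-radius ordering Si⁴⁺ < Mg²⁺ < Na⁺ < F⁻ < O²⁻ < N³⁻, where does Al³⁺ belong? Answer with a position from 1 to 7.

2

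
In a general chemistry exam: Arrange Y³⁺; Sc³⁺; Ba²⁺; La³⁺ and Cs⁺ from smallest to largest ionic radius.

Sc³⁺ < Y³⁺ < La³⁺ < Ba²⁺ < Cs⁺

Sc³⁺ (Z=21, 18 e⁻), Y³⁺ (Z=39, 36 e⁻), La³⁺ (Z=57, 54 e⁻), Ba²⁺ (Z=56, 54 e⁻), Cs⁺ (Z=55, 54 e⁻). Sc³⁺ < Y³⁺ (same group, 1 shell fewer); Y³⁺ < La³⁺ (same group, 1 shell fewer); La³⁺ < Ba²⁺ (both 54 e⁻, Z=57>56); Ba²⁺ < Cs⁺ (both 54 e⁻, Z=56>55).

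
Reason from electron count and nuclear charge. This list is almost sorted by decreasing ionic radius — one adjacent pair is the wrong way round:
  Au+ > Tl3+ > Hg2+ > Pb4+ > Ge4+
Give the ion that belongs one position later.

Check each adjacent pair. Tl3+ and Hg2+ are reversed: Tl3+ and Hg2+ share 78 electrons; the higher nuclear charge on Tl (Z=81) contracts it more, so Tl3+ < Hg2+. No other neighbouring pair contradicts the periodic trends, so Tl3+ is the ion listed too early.

Tl3+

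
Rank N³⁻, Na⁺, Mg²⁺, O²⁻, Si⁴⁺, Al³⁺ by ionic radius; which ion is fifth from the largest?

These species are isoelectronic with 10 electrons. The only difference is the number of protons: Si⁴⁺ (Z=14), Al³⁺ (Z=13), Mg²⁺ (Z=12), Na⁺ (Z=11), O²⁻ (Z=8), N³⁻ (Z=7). The strongest nuclear pull (Si⁴⁺) gives the smallest ion.
Full ascending order: Si⁴⁺ < Al³⁺ < Mg²⁺ < Na⁺ < O²⁻ < N³⁻. Counting from the largest, position 5 is Al³⁺.

Al³⁺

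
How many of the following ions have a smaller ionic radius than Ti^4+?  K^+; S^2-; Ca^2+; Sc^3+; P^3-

0

These species are isoelectronic with 18 electrons. The only difference is the number of protons: Ti^4+ (Z=22), Sc^3+ (Z=21), Ca^2+ (Z=20), K^+ (Z=19), S^2- (Z=16), P^3- (Z=15). The strongest nuclear pull (Ti^4+) gives the smallest ion.
Placing each against Ti^4+: smaller — none; larger — Sc^3+, Ca^2+, K^+, S^2-, P^3-. So 0 are smaller.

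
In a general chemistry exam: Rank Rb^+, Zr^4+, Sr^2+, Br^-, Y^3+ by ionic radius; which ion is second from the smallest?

All of these have 36 electrons (isoelectronic). With the same electron cloud, the ion with the most protons pulls it in tightest. Nuclear charges: Zr^4+ (Z=40), Y^3+ (Z=39), Sr^2+ (Z=38), Rb^+ (Z=37), Br^- (Z=35). Highest Z is smallest.
That gives Zr^4+ < Y^3+ < Sr^2+ < Rb^+ < Br^-. From the smallest end, number 2 is Y^3+.

Y^3+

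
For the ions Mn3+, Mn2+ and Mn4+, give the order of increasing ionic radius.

For a single element, ionic radius drops as positive charge rises — Mn4+ < Mn2+.

Mn4+ < Mn3+ < Mn2+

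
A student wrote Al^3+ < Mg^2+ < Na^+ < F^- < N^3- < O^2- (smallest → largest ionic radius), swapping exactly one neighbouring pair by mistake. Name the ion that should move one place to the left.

O^2-

Scanning neighbour by neighbour, only N^3-/O^2- violates a trend: they are isoelectronic (10 e⁻) and O has more protons than N (8 vs 7), making O^2- smaller. That makes O^2- the one sitting a position late relative to where it belongs.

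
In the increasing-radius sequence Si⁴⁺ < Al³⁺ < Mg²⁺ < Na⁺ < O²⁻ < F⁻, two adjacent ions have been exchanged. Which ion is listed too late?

The pair O²⁻, F⁻ is the wrong way round — F⁻ and O²⁻ share 10 electrons; the higher nuclear charge on F (Z=9) contracts it more, so F⁻ < O²⁻. All other adjacent pairs agree with periodic trends, so F⁻ is the misplaced ion.

F⁻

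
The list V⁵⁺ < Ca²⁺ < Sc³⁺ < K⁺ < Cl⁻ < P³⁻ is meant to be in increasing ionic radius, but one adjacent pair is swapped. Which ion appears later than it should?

Sc³⁺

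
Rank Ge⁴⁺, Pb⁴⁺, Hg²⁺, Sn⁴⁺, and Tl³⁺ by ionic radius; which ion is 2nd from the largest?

Tl³⁺

First list Z and electron count for each: Ge⁴⁺ has 28 e⁻ (Z=32), Sn⁴⁺ has 46 e⁻ (Z=50), Pb⁴⁺ has 78 e⁻ (Z=82), Tl³⁺ has 78 e⁻ (Z=81), Hg²⁺ has 78 e⁻ (Z=80). Ge⁴⁺ < Sn⁴⁺ (same group, 1 shell fewer); Sn⁴⁺ < Pb⁴⁺ (same group, 1 shell fewer); Pb⁴⁺ < Tl³⁺ (isoelectronic, higher Z=82 is smaller); Tl³⁺ < Hg²⁺ (both 78 e⁻, Z=81>80).
Full ascending order: Ge⁴⁺ < Sn⁴⁺ < Pb⁴⁺ < Tl³⁺ < Hg²⁺. Counting from the largest, position 2 is Tl³⁺.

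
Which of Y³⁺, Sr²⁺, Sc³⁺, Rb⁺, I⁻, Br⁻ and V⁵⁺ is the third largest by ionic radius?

V⁵⁺: 18 e⁻, Z=23, Sc³⁺: 18 e⁻, Z=21, Y³⁺: 36 e⁻, Z=39, Sr²⁺: 36 e⁻, Z=38, Rb⁺: 36 e⁻, Z=37, Br⁻: 36 e⁻, Z=35, I⁻: 54 e⁻, Z=53. V⁵⁺ < Sc³⁺ (both 18 e⁻, Z=23>21); Sc³⁺ < Y³⁺ (same group, 1 shell fewer); Y³⁺ < Sr²⁺ (isoelectronic, higher Z=39 is smaller); Sr²⁺ < Rb⁺ (both 36 e⁻, Z=38>37); Rb⁺ < Br⁻ (both 36 e⁻, Z=37>35); Br⁻ < I⁻ (same group, period 4 vs 5).
Ordering: V⁵⁺ < Sc³⁺ < Y³⁺ < Sr²⁺ < Rb⁺ < Br⁻ < I⁻. The third largest is Rb⁺.

Rb⁺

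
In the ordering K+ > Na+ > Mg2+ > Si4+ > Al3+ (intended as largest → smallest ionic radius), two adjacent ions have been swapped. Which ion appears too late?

Compare adjacent ions: Si4+ and Al3+ share 10 electrons; the higher nuclear charge on Si (Z=14) contracts it more, so Si4+ < Al3+ — yet in this decreasing list Si4+ sits before Al3+. Nothing else is reversed, so Al3+ should move one place to the left.

Al3+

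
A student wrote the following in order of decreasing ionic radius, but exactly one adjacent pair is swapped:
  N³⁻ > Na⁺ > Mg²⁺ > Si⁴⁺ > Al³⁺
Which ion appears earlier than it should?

Check each adjacent pair. Si⁴⁺ and Al³⁺ are reversed: Si⁴⁺ and Al³⁺ share 10 electrons; the higher nuclear charge on Si (Z=14) contracts it more, so Si⁴⁺ < Al³⁺. No other neighbouring pair contradicts the periodic trends, so Si⁴⁺ is the ion listed too early.

Si⁴⁺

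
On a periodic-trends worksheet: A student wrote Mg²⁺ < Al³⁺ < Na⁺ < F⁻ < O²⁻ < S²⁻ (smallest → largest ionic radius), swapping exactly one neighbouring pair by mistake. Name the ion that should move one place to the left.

Scanning neighbour by neighbour, only Mg²⁺/Al³⁺ violates a trend: they are isoelectronic (10 e⁻) and Al has more protons than Mg (13 vs 12), making Al³⁺ smaller. That makes Al³⁺ the one sitting a position late relative to where it belongs.

Al³⁺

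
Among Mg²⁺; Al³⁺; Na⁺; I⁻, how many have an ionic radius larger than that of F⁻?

First list Z and electron count for each: Al³⁺ has 10 e⁻ (Z=13), Mg²⁺ has 10 e⁻ (Z=12), Na⁺ has 10 e⁻ (Z=11), F⁻ has 10 e⁻ (Z=9), I⁻ has 54 e⁻ (Z=53). Al³⁺ < Mg²⁺ (isoelectronic, higher Z=13 is smaller); Mg²⁺ < Na⁺ (both 10 e⁻, Z=12>11); Na⁺ < F⁻ (isoelectronic, higher Z=11 is smaller); F⁻ < I⁻ (same group, 3 shells fewer).
Ordering all of them (including F⁻) by radius gives Al³⁺ < Mg²⁺ < Na⁺ < F⁻ < I⁻. That's 1.

1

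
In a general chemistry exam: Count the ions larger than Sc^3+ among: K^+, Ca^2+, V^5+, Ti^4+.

2

Isoelectronic series (18 e⁻ each). Size is set by nuclear charge: more protons means a smaller ion. V^5+ (Z=23), Ti^4+ (Z=22), Sc^3+ (Z=21), Ca^2+ (Z=20), K^+ (Z=19).
Relative to Sc^3+, the ions that are larger are Ca^2+, K^+. So 2 are larger.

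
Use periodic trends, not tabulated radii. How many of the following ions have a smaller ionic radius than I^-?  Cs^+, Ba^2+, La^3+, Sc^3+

4

Work out protons and electrons: Sc^3+ (Z=21, 18 e⁻), La^3+ (Z=57, 54 e⁻), Ba^2+ (Z=56, 54 e⁻), Cs^+ (Z=55, 54 e⁻), I^- (Z=53, 54 e⁻). Sc^3+ < La^3+ (same group, 2 shells fewer); La^3+ < Ba^2+ (both 54 e⁻, Z=57>56); Ba^2+ < Cs^+ (isoelectronic, higher Z=56 is smaller); Cs^+ < I^- (isoelectronic, higher Z=55 is smaller).
Relative to I^-, the ions that are smaller are Sc^3+, La^3+, Ba^2+, Cs^+. That's 4.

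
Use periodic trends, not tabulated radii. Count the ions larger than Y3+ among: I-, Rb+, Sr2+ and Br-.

4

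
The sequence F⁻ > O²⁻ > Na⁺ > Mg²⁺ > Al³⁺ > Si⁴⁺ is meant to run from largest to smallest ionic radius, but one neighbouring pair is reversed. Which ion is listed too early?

F⁻

Check each adjacent pair. F⁻ and O²⁻ are reversed: F⁻ and O²⁻ share 10 electrons; the higher nuclear charge on F (Z=9) contracts it more, so F⁻ < O²⁻. No other neighbouring pair contradicts the periodic trends, so F⁻ is the ion listed too early.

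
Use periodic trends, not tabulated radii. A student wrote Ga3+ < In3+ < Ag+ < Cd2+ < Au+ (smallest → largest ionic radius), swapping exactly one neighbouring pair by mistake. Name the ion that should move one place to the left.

Cd2+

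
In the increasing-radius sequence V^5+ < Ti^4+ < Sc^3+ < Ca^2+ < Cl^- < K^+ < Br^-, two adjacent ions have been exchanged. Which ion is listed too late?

Scanning neighbour by neighbour, only Cl^-/K^+ violates a trend: K^+ and Cl^- share 18 electrons; the higher nuclear charge on K (Z=19) contracts it more, so K^+ < Cl^-. That makes K^+ the one sitting a position late relative to where it belongs.

K^+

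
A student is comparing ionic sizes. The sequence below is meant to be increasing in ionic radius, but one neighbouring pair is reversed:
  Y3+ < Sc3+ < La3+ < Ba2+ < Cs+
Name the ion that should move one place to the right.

Scanning neighbour by neighbour, only Y3+/Sc3+ violates a trend: Sc3+ and Y3+ are in one column with the same charge; the lighter period-4 ion has one fewer shell and is smaller. That makes Y3+ the one sitting a position early relative to where it belongs.

Y3+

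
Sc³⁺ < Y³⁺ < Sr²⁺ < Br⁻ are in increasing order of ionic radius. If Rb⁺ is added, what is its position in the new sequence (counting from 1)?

Sc³⁺ has 18 e⁻ (Z=21), Y³⁺ has 36 e⁻ (Z=39), Sr²⁺ has 36 e⁻ (Z=38), Rb⁺ has 36 e⁻ (Z=37), Br⁻ has 36 e⁻ (Z=35). Sc³⁺ < Y³⁺ (same group, 1 shell fewer); Y³⁺ < Sr²⁺ (both 36 e⁻, Z=39>38); Sr²⁺ < Rb⁺ (both 36 e⁻, Z=38>37); Rb⁺ < Br⁻ (isoelectronic, higher Z=37 is smaller).
The complete sequence is Sc³⁺ < Y³⁺ < Sr²⁺ < Rb⁺ < Br⁻. Rb⁺ sits at position 4.

4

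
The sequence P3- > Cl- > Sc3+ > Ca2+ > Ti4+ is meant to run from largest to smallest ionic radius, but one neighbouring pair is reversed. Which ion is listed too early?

Scanning neighbour by neighbour, only Sc3+/Ca2+ violates a trend: they are isoelectronic (18 e⁻) and Sc has more protons than Ca (21 vs 20), making Sc3+ smaller. That makes Sc3+ the one sitting a position early relative to where it belongs.

Sc3+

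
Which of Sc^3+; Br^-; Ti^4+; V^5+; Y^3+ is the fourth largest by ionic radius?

Ti^4+

Work out protons and electrons: V^5+ (Z=23, 18 e⁻), Ti^4+ (Z=22, 18 e⁻), Sc^3+ (Z=21, 18 e⁻), Y^3+ (Z=39, 36 e⁻), Br^- (Z=35, 36 e⁻). V^5+ < Ti^4+ (both 18 e⁻, Z=23>22); Ti^4+ < Sc^3+ (isoelectronic, higher Z=22 is smaller); Sc^3+ < Y^3+ (same group, period 4 vs 5); Y^3+ < Br^- (isoelectronic, higher Z=39 is smaller).
Full ascending order: V^5+ < Ti^4+ < Sc^3+ < Y^3+ < Br^-. Counting from the largest, position 4 is Ti^4+.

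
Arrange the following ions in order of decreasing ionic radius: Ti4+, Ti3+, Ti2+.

Same element, different charge: the more highly charged cation has fewer electrons and a greater effective nuclear charge per electron, making Ti4+ the smallest.

Ti2+ > Ti3+ > Ti4+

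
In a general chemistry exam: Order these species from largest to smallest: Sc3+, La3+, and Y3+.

La3+ > Y3+ > Sc3+

These ions sit in one column with identical charge. Each step down the periodic table adds a principal shell, increasing the radius.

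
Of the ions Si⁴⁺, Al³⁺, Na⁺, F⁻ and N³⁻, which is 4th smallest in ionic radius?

F⁻

Isoelectronic series (10 e⁻ each). Size is set by nuclear charge: more protons means a smaller ion. Si⁴⁺ (Z=14), Al³⁺ (Z=13), Na⁺ (Z=11), F⁻ (Z=9), N³⁻ (Z=7).
Ordering: Si⁴⁺ < Al³⁺ < Na⁺ < F⁻ < N³⁻. The 4th smallest is F⁻.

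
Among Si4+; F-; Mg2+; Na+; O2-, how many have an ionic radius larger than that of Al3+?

4

Each ion has 10 electrons. The ranking follows nuclear charge in reverse — greater Z gives a smaller radius. Si4+ (Z=14), Al3+ (Z=13), Mg2+ (Z=12), Na+ (Z=11), F- (Z=9), O2- (Z=8).
Overall: Si4+ < Al3+ < Mg2+ < Na+ < F- < O2-. Al3+ has 1 below it and 4 above. Count: 4.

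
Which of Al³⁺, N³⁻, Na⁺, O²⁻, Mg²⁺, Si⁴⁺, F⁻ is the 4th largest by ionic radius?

Na⁺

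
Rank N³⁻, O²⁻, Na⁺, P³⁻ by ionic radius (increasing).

Na⁺ < O²⁻ < N³⁻ < P³⁻

Tabulating Z and e⁻: Na⁺ has 10 e⁻ (Z=11), O²⁻ has 10 e⁻ (Z=8), N³⁻ has 10 e⁻ (Z=7), P³⁻ has 18 e⁻ (Z=15). Na⁺ < O²⁻ (isoelectronic, higher Z=11 is smaller); O²⁻ < N³⁻ (isoelectronic, higher Z=8 is smaller); N³⁻ < P³⁻ (same group, period 2 vs 3).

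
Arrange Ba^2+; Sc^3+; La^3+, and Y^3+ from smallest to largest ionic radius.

Electron counts and nuclear charges: Sc^3+ has 18 e⁻ (Z=21), Y^3+ has 36 e⁻ (Z=39), La^3+ has 54 e⁻ (Z=57), Ba^2+ has 54 e⁻ (Z=56). Sc^3+ < Y^3+ (same group, 1 shell fewer); Y^3+ < La^3+ (same group, 1 shell fewer); La^3+ < Ba^2+ (isoelectronic, higher Z=57 is smaller).

Sc^3+ < Y^3+ < La^3+ < Ba^2+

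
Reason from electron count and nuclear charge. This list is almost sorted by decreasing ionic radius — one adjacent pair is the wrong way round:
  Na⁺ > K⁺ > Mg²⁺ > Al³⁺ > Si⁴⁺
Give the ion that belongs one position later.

Check each adjacent pair. Na⁺ and K⁺ are reversed: same group and charge — period 3 sits above period 4, so Na⁺ is smaller. No other neighbouring pair contradicts the periodic trends, so Na⁺ is the ion listed too early.

Na⁺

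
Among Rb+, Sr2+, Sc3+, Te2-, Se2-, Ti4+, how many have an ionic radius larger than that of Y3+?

Tabulating Z and e⁻: Ti4+ (Z=22, 18 e⁻), Sc3+ (Z=21, 18 e⁻), Y3+ (Z=39, 36 e⁻), Sr2+ (Z=38, 36 e⁻), Rb+ (Z=37, 36 e⁻), Se2- (Z=34, 36 e⁻), Te2- (Z=52, 54 e⁻). Ti4+ < Sc3+ (isoelectronic, higher Z=22 is smaller); Sc3+ < Y3+ (same group, 1 shell fewer); Y3+ < Sr2+ (isoelectronic, higher Z=39 is smaller); Sr2+ < Rb+ (isoelectronic, higher Z=38 is smaller); Rb+ < Se2- (isoelectronic, higher Z=37 is smaller); Se2- < Te2- (same group, 1 shell fewer).
Overall: Ti4+ < Sc3+ < Y3+ < Sr2+ < Rb+ < Se2- < Te2-. Y3+ has 2 below it and 4 above. That's 4.

4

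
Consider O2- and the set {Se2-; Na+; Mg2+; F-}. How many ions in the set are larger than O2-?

1

First list Z and electron count for each: Mg2+ has 10 e⁻ (Z=12), Na+ has 10 e⁻ (Z=11), F- has 10 e⁻ (Z=9), O2- has 10 e⁻ (Z=8), Se2- has 36 e⁻ (Z=34). Mg2+ < Na+ (isoelectronic, higher Z=12 is smaller); Na+ < F- (both 10 e⁻, Z=11>9); F- < O2- (both 10 e⁻, Z=9>8); O2- < Se2- (same group, period 2 vs 4).
Relative to O2-, the ions that are larger are Se2-. Count: 1.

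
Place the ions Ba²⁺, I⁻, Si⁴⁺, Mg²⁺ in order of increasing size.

Si⁴⁺ (Z=14, 10 e⁻), Mg²⁺ (Z=12, 10 e⁻), Ba²⁺ (Z=56, 54 e⁻), I⁻ (Z=53, 54 e⁻). Si⁴⁺ < Mg²⁺ (both 10 e⁻, Z=14>12); Mg²⁺ < Ba²⁺ (same group, period 3 vs 6); Ba²⁺ < I⁻ (both 54 e⁻, Z=56>53).

Si⁴⁺ < Mg²⁺ < Ba²⁺ < I⁻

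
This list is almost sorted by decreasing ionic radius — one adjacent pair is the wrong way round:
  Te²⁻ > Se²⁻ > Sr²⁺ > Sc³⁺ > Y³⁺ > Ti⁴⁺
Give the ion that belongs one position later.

Compare adjacent ions: Sc³⁺ and Y³⁺ are in one column with the same charge; the lighter period-4 ion has one fewer shell and is smaller — yet in this decreasing list Sc³⁺ sits before Y³⁺. Nothing else is reversed, so Sc³⁺ should move one place to the right.

Sc³⁺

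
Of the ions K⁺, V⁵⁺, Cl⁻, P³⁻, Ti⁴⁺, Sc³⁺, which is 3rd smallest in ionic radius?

Each ion has 18 electrons. The ranking follows nuclear charge in reverse — greater Z gives a smaller radius. V⁵⁺ (Z=23), Ti⁴⁺ (Z=22), Sc³⁺ (Z=21), K⁺ (Z=19), Cl⁻ (Z=17), P³⁻ (Z=15).
Ordering: V⁵⁺ < Ti⁴⁺ < Sc³⁺ < K⁺ < Cl⁻ < P³⁻. The 3rd smallest is Sc³⁺.

Sc³⁺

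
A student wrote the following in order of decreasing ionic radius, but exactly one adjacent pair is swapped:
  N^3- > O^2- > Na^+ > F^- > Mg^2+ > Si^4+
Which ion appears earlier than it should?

The pair Na^+, F^- is the wrong way round — Na^+ and F^- share 10 electrons; the higher nuclear charge on Na (Z=11) contracts it more, so Na^+ < F^-. All other adjacent pairs agree with periodic trends, so Na^+ is the misplaced ion.

Na^+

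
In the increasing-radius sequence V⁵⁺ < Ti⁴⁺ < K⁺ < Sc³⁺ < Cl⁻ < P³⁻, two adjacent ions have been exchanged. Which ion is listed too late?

Sc³⁺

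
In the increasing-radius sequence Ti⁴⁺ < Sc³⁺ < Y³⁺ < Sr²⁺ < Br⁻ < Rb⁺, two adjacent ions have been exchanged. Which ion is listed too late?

Check each adjacent pair. Br⁻ and Rb⁺ are reversed: both have 36 electrons but Z(Rb)=37 > Z(Br)=35, so Rb⁺ should be the smaller of the two. No other neighbouring pair contradicts the periodic trends, so Rb⁺ is the ion listed too late.

Rb⁺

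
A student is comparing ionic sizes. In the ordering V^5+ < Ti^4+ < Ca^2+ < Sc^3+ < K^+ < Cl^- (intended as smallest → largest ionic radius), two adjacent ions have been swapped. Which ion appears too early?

Ca^2+

The pair Ca^2+, Sc^3+ is the wrong way round — they are isoelectronic (18 e⁻) and Sc has more protons than Ca (21 vs 20), making Sc^3+ smaller. All other adjacent pairs agree with periodic trends, so Ca^2+ is the misplaced ion.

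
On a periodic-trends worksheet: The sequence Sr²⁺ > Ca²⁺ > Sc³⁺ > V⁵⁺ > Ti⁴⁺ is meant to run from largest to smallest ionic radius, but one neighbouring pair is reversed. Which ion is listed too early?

V⁵⁺

Compare adjacent ions: both have 18 electrons but Z(V)=23 > Z(Ti)=22, so V⁵⁺ should be the smaller of the two — yet in this decreasing list V⁵⁺ sits before Ti⁴⁺. Nothing else is reversed, so V⁵⁺ should move one place to the right.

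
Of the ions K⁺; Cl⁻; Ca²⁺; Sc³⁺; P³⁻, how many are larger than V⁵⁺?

5

These species are isoelectronic with 18 electrons. The only difference is the number of protons: V⁵⁺ (Z=23), Sc³⁺ (Z=21), Ca²⁺ (Z=20), K⁺ (Z=19), Cl⁻ (Z=17), P³⁻ (Z=15). The strongest nuclear pull (V⁵⁺) gives the smallest ion.
Overall: V⁵⁺ < Sc³⁺ < Ca²⁺ < K⁺ < Cl⁻ < P³⁻. V⁵⁺ has 0 below it and 5 above. So 5 are larger.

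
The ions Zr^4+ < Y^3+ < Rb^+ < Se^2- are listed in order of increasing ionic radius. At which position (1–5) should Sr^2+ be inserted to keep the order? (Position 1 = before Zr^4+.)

Each ion has 36 electrons. The ranking follows nuclear charge in reverse — greater Z gives a smaller radius. Zr^4+ (Z=40), Y^3+ (Z=39), Sr^2+ (Z=38), Rb^+ (Z=37), Se^2- (Z=34).
With Sr^2+ included the full order is Zr^4+ < Y^3+ < Sr^2+ < Rb^+ < Se^2-, so it takes position 3.

3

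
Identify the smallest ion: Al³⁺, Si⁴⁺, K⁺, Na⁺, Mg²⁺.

Electron counts and nuclear charges: Si⁴⁺: 10 e⁻, Z=14, Al³⁺: 10 e⁻, Z=13, Mg²⁺: 10 e⁻, Z=12, Na⁺: 10 e⁻, Z=11, K⁺: 18 e⁻, Z=19. Si⁴⁺ < Al³⁺ (isoelectronic, higher Z=14 is smaller); Al³⁺ < Mg²⁺ (both 10 e⁻, Z=13>12); Mg²⁺ < Na⁺ (both 10 e⁻, Z=12>11); Na⁺ < K⁺ (same group, period 3 vs 4).

Si⁴⁺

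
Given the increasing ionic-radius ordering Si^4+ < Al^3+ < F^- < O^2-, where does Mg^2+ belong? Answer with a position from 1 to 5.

Isoelectronic series (10 e⁻ each). Size is set by nuclear charge: more protons means a smaller ion. Si^4+ (Z=14), Al^3+ (Z=13), Mg^2+ (Z=12), F^- (Z=9), O^2- (Z=8).
With Mg^2+ included the full order is Si^4+ < Al^3+ < Mg^2+ < F^- < O^2-, so it takes position 3.

3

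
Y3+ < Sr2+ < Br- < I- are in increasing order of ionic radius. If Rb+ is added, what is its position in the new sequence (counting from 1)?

3

Tabulating Z and e⁻: Y3+ has 36 e⁻ (Z=39), Sr2+ has 36 e⁻ (Z=38), Rb+ has 36 e⁻ (Z=37), Br- has 36 e⁻ (Z=35), I- has 54 e⁻ (Z=53). Y3+ < Sr2+ (both 36 e⁻, Z=39>38); Sr2+ < Rb+ (isoelectronic, higher Z=38 is smaller); Rb+ < Br- (isoelectronic, higher Z=37 is smaller); Br- < I- (same group, 1 shell fewer).
With Rb+ included the full order is Y3+ < Sr2+ < Rb+ < Br- < I-, so it takes position 3.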